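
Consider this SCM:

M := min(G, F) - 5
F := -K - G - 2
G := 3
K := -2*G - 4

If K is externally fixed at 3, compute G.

3

Under do(K=3), the mechanism K := -2*G - 4 is discarded; K is fixed at 3.
G is not downstream of the intervention, so its value is determined by the original equations.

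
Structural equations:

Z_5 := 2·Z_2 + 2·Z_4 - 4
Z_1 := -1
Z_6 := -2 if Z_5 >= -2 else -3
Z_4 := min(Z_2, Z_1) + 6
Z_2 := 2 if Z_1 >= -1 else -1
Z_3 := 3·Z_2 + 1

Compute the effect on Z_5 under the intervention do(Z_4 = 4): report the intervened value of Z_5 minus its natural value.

-2

Intervening sets Z_4 = 4 and removes its equation (Z_4 := min(Z_2, Z_1) + 6).
Z_2 = 2 if Z_1 >= -1 else -1  [with Z_1=-1]  = 2
Z_5 = 2·Z_2 + 2·Z_4 - 4  [with Z_2=2, Z_4=4]  = 8
Without intervention: Z_2 = 2 if Z_1 >= -1 else -1  [with Z_1=-1]  = 2; Z_4 = min(Z_2, Z_1) + 6  [with Z_2=2, Z_1=-1]  = 5; Z_5 = 2·Z_2 + 2·Z_4 - 4  [with Z_2=2, Z_4=5]  = 10.
Change = 8 − 10 = -2.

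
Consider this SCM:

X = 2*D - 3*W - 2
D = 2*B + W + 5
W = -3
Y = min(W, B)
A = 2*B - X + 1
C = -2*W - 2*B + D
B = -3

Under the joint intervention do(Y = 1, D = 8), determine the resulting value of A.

-28

The joint intervention fixes Y = 1, D = 8, removing each variable's own equation.
X = 2*D - 3*W - 2  [with D=8, W=-3]  = 23
A = 2*B - X + 1  [with B=-3, X=23]  = -28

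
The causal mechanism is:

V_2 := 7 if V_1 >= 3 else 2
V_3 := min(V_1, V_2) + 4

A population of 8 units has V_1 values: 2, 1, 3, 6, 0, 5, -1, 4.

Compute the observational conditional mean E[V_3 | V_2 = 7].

Observing V_2=7 restricts to units where V_2's equation naturally yields 7: V_1 ∈ {3, 6, 5, 4}. In that subpopulation V_3 = 7, 10, 9, 8, mean 8.5.

8.5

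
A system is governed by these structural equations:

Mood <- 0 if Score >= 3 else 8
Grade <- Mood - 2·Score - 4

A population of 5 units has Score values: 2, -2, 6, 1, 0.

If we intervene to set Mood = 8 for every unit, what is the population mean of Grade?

do(Mood=8) breaks Mood's dependence on Score. With Mood=8 fixed, Grade across the units is 0, 8, -8, 2, 4, mean 1.2.

1.2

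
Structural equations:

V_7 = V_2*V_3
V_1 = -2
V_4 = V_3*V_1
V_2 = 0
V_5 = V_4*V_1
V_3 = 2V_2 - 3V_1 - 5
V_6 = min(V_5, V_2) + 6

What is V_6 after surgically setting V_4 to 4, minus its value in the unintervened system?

Under do(V_4=4), the mechanism V_4 = V_3*V_1 is discarded; V_4 is fixed at 4.
V_5 = V_4*V_1  [with V_4=4, V_1=-2]  = -8
V_6 = min(V_5, V_2) + 6  [with V_5=-8, V_2=0]  = -2
Without intervention: V_3 = 2V_2 - 3V_1 - 5  [with V_2=0, V_1=-2]  = 1; V_4 = V_3*V_1  [with V_3=1, V_1=-2]  = -2; V_5 = V_4*V_1  [with V_4=-2, V_1=-2]  = 4; V_6 = min(V_5, V_2) + 6  [with V_5=4, V_2=0]  = 6.
Change = -2 − 6 = -8.

-8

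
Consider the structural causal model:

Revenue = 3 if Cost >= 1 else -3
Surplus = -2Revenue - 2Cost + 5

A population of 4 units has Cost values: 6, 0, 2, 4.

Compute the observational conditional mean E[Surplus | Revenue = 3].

-9

Conditioning on Revenue=3 selects the 3 unit(s) with Cost ∈ {6, 2, 4}. Their Surplus values: -13, -5, -9. Mean = -9.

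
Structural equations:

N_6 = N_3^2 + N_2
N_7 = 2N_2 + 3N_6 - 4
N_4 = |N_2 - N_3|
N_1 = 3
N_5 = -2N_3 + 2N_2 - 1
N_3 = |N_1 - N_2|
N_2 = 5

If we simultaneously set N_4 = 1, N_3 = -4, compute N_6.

The joint intervention fixes N_4 = 1, N_3 = -4, removing each variable's own equation.
N_6 = N_3^2 + N_2  [with N_3=-4, N_2=5]  = 21

21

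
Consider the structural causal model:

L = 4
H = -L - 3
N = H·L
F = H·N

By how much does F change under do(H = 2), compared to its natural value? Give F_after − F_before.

Under do(H=2), the mechanism H = -L - 3 is discarded; H is fixed at 2.
N = H·L  [with H=2, L=4]  = 8
F = H·N  [with H=2, N=8]  = 16
Without intervention: H = -L - 3  [with L=4]  = -7; N = H·L  [with H=-7, L=4]  = -28; F = H·N  [with H=-7, N=-28]  = 196.
Change = 16 − 196 = -180.

-180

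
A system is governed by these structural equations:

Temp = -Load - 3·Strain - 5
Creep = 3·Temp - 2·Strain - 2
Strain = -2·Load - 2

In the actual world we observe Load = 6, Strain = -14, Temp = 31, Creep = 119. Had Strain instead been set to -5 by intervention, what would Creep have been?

20

Under do(Strain=-5), the mechanism Strain = -2·Load - 2 is discarded; Strain is fixed at -5.
Temp = -Load - 3·Strain - 5  [with Load=6, Strain=-5]  = 4
Creep = 3·Temp - 2·Strain - 2  [with Temp=4, Strain=-5]  = 20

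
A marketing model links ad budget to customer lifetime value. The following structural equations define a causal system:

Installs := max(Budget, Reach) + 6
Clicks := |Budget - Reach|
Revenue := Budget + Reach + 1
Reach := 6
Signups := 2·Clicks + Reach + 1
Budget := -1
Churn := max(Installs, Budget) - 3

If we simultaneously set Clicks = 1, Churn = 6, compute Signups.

The joint intervention fixes Clicks = 1, Churn = 6, removing each variable's own equation.
Signups = 2·Clicks + Reach + 1  [with Clicks=1, Reach=6]  = 9

9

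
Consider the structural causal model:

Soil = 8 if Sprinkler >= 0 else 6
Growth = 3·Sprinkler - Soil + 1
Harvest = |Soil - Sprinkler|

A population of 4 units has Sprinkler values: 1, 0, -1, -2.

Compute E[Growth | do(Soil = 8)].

Under do(Soil=8), Soil's equation is replaced by Soil=8 for every unit. Per-unit Growth: -4, -7, -10, -13. Mean = -8.5.

-8.5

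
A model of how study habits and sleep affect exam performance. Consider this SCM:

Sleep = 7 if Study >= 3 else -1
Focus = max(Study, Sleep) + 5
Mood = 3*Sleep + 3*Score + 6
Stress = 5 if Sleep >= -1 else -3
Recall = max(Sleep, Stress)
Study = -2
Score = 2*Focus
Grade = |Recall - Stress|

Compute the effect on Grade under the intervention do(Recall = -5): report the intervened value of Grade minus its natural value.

10

do(Recall=-5) replaces the equation Recall = max(Sleep, Stress) with the constant Recall = -5.
Sleep = 7 if Study >= 3 else -1  [with Study=-2]  = -1
Stress = 5 if Sleep >= -1 else -3  [with Sleep=-1]  = 5
Grade = |Recall - Stress|  [with Recall=-5, Stress=5]  = 10
Without intervention: Sleep = 7 if Study >= 3 else -1  [with Study=-2]  = -1; Stress = 5 if Sleep >= -1 else -3  [with Sleep=-1]  = 5; Recall = max(Sleep, Stress)  [with Sleep=-1, Stress=5]  = 5; Grade = |Recall - Stress|  [with Recall=5, Stress=5]  = 0.
Change = 10 − 0 = 10.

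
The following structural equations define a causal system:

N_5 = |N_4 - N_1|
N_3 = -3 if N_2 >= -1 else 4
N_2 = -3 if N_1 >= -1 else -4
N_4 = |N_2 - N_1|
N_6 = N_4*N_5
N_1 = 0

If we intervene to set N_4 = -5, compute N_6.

Under do(N_4=-5), the mechanism N_4 = |N_2 - N_1| is discarded; N_4 is fixed at -5.
N_5 = |N_4 - N_1|  [with N_4=-5, N_1=0]  = 5
N_6 = N_4*N_5  [with N_4=-5, N_5=5]  = -25

-25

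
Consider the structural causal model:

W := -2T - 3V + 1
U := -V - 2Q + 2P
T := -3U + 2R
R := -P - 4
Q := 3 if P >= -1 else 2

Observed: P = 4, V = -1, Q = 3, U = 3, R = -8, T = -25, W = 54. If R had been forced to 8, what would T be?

The intervention breaks the incoming arrows to R: R := -P - 4 no longer applies, and R = 8.
Q = 3 if P >= -1 else 2  [with P=4]  = 3
U = -V - 2Q + 2P  [with V=-1, Q=3, P=4]  = 3
T = -3U + 2R  [with U=3, R=8]  = 7

7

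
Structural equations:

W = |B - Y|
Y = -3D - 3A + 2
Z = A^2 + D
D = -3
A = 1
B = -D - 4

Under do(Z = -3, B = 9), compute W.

1

Setting Z = -3, B = 9 by intervention discards those variables' equations.
Y = -3D - 3A + 2  [with D=-3, A=1]  = 8
W = |B - Y|  [with B=9, Y=8]  = 1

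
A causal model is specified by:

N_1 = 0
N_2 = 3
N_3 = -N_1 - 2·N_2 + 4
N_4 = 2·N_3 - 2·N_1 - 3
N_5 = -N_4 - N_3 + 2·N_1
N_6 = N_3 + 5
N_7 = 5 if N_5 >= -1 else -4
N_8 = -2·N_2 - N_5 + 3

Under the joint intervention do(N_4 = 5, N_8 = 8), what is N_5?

The joint intervention fixes N_4 = 5, N_8 = 8, removing each variable's own equation.
N_3 = -N_1 - 2·N_2 + 4  [with N_1=0, N_2=3]  = -2
N_5 = -N_4 - N_3 + 2·N_1  [with N_4=5, N_3=-2, N_1=0]  = -3

-3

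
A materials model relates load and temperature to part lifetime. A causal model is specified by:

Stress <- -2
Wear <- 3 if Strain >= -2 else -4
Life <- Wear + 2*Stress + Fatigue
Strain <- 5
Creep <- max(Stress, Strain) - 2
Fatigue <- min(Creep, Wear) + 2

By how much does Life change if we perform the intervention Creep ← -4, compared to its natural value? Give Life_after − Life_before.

The intervention breaks the incoming arrows to Creep: Creep <- max(Stress, Strain) - 2 no longer applies, and Creep = -4.
Wear = 3 if Strain >= -2 else -4  [with Strain=5]  = 3
Fatigue = min(Creep, Wear) + 2  [with Creep=-4, Wear=3]  = -2
Life = Wear + 2*Stress + Fatigue  [with Wear=3, Stress=-2, Fatigue=-2]  = -3
Without intervention: Creep = max(Stress, Strain) - 2  [with Stress=-2, Strain=5]  = 3; Wear = 3 if Strain >= -2 else -4  [with Strain=5]  = 3; Fatigue = min(Creep, Wear) + 2  [with Creep=3, Wear=3]  = 5; Life = Wear + 2*Stress + Fatigue  [with Wear=3, Stress=-2, Fatigue=5]  = 4.
Change = -3 − 4 = -7.

-7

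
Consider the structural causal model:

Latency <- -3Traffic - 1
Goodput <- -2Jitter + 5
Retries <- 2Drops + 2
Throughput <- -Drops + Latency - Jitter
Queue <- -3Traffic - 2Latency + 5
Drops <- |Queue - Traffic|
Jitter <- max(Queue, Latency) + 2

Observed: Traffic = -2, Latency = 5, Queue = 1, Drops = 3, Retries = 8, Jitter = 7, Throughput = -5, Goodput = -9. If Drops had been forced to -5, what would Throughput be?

The intervention breaks the incoming arrows to Drops: Drops <- |Queue - Traffic| no longer applies, and Drops = -5.
Latency = -3Traffic - 1  [with Traffic=-2]  = 5
Queue = -3Traffic - 2Latency + 5  [with Traffic=-2, Latency=5]  = 1
Jitter = max(Queue, Latency) + 2  [with Queue=1, Latency=5]  = 7
Throughput = -Drops + Latency - Jitter  [with Drops=-5, Latency=5, Jitter=7]  = 3

3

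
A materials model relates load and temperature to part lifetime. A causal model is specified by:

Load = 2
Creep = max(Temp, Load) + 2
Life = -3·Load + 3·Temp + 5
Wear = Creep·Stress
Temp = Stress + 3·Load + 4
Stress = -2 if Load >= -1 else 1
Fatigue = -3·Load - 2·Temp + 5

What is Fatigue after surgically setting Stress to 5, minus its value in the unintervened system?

Under do(Stress=5), the mechanism Stress = -2 if Load >= -1 else 1 is discarded; Stress is fixed at 5.
Temp = Stress + 3·Load + 4  [with Stress=5, Load=2]  = 15
Fatigue = -3·Load - 2·Temp + 5  [with Load=2, Temp=15]  = -31
Without intervention: Stress = -2 if Load >= -1 else 1  [with Load=2]  = -2; Temp = Stress + 3·Load + 4  [with Stress=-2, Load=2]  = 8; Fatigue = -3·Load - 2·Temp + 5  [with Load=2, Temp=8]  = -17.
Change = -31 − (-17) = -14.

-14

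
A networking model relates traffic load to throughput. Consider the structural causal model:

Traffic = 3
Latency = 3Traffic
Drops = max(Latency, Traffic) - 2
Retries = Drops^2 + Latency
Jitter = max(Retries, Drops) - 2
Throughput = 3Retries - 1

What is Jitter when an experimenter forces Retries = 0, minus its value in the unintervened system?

-51

Intervening sets Retries = 0 and removes its equation (Retries = Drops^2 + Latency).
Latency = 3Traffic  [with Traffic=3]  = 9
Drops = max(Latency, Traffic) - 2  [with Latency=9, Traffic=3]  = 7
Jitter = max(Retries, Drops) - 2  [with Retries=0, Drops=7]  = 5
Without intervention: Latency = 3Traffic  [with Traffic=3]  = 9; Drops = max(Latency, Traffic) - 2  [with Latency=9, Traffic=3]  = 7; Retries = Drops^2 + Latency  [with Drops=7, Latency=9]  = 58; Jitter = max(Retries, Drops) - 2  [with Retries=58, Drops=7]  = 56.
Change = 5 − 56 = -51.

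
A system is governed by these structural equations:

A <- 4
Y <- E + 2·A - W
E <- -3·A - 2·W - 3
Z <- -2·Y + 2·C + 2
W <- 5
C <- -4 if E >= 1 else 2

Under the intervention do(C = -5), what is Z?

The intervention breaks the incoming arrows to C: C <- -4 if E >= 1 else 2 no longer applies, and C = -5.
E = -3·A - 2·W - 3  [with A=4, W=5]  = -25
Y = E + 2·A - W  [with E=-25, A=4, W=5]  = -22
Z = -2·Y + 2·C + 2  [with Y=-22, C=-5]  = 36

36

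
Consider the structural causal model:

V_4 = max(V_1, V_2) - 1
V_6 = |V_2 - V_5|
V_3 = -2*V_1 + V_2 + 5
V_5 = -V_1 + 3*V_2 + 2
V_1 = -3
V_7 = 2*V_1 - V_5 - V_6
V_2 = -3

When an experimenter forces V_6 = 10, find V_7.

Intervening sets V_6 = 10 and removes its equation (V_6 = |V_2 - V_5|).
V_5 = -V_1 + 3*V_2 + 2  [with V_1=-3, V_2=-3]  = -4
V_7 = 2*V_1 - V_5 - V_6  [with V_1=-3, V_5=-4, V_6=10]  = -12

-12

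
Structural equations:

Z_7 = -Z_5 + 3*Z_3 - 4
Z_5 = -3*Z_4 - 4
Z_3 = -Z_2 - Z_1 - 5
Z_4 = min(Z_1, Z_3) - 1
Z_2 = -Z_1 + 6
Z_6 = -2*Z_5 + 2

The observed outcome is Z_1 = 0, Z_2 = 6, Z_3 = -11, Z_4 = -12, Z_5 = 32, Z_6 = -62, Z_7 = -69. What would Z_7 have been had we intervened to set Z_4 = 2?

The intervention breaks the incoming arrows to Z_4: Z_4 = min(Z_1, Z_3) - 1 no longer applies, and Z_4 = 2.
Z_2 = -Z_1 + 6  [with Z_1=0]  = 6
Z_3 = -Z_2 - Z_1 - 5  [with Z_2=6, Z_1=0]  = -11
Z_5 = -3*Z_4 - 4  [with Z_4=2]  = -10
Z_7 = -Z_5 + 3*Z_3 - 4  [with Z_5=-10, Z_3=-11]  = -27

-27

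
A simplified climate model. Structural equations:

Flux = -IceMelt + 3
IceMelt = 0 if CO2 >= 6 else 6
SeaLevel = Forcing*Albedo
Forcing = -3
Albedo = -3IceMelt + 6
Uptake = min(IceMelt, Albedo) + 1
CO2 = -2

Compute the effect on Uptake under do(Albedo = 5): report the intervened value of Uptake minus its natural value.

17

The intervention breaks the incoming arrows to Albedo: Albedo = -3IceMelt + 6 no longer applies, and Albedo = 5.
IceMelt = 0 if CO2 >= 6 else 6  [with CO2=-2]  = 6
Uptake = min(IceMelt, Albedo) + 1  [with IceMelt=6, Albedo=5]  = 6
Without intervention: IceMelt = 0 if CO2 >= 6 else 6  [with CO2=-2]  = 6; Albedo = -3IceMelt + 6  [with IceMelt=6]  = -12; Uptake = min(IceMelt, Albedo) + 1  [with IceMelt=6, Albedo=-12]  = -11.
Change = 6 − (-11) = 17.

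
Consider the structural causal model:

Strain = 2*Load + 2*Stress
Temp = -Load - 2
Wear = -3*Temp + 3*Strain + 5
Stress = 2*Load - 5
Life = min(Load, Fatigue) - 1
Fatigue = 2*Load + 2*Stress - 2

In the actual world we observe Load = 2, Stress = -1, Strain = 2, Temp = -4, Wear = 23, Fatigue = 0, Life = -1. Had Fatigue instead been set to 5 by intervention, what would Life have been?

Intervening sets Fatigue = 5 and removes its equation (Fatigue = 2*Load + 2*Stress - 2).
Life = min(Load, Fatigue) - 1  [with Load=2, Fatigue=5]  = 1

1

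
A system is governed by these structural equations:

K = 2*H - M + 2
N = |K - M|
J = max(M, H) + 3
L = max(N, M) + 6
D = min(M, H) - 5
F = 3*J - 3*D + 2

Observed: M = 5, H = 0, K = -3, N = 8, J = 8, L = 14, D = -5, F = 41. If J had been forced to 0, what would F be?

do(J=0) replaces the equation J = max(M, H) + 3 with the constant J = 0.
D = min(M, H) - 5  [with M=5, H=0]  = -5
F = 3*J - 3*D + 2  [with J=0, D=-5]  = 17

17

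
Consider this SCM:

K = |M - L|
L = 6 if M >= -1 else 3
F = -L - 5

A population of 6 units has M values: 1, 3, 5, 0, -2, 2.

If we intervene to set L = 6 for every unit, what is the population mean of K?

4.5

Under do(L=6), L's equation is replaced by L=6 for every unit. Per-unit K: 5, 3, 1, 6, 8, 4. Mean = 4.5.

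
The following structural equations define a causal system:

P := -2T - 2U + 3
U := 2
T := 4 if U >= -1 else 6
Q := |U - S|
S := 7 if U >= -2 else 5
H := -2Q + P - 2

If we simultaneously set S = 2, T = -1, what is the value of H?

The joint intervention fixes S = 2, T = -1, removing each variable's own equation.
P = -2T - 2U + 3  [with T=-1, U=2]  = 1
Q = |U - S|  [with U=2, S=2]  = 0
H = -2Q + P - 2  [with Q=0, P=1]  = -1

-1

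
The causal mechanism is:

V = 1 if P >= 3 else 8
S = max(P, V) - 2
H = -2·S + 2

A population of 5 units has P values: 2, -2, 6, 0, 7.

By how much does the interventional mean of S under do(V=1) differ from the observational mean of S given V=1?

Every unit gets V=1 under the intervention. S values become 0, -1, 4, -1, 5; E[S|do(V=1)] = 1.4.
Observing V=1 restricts to units where V's equation naturally yields 1: P ∈ {6, 7}. In that subpopulation S = 4, 5, mean 4.5.
Difference = 1.4 − 4.5 = -3.1.

-3.1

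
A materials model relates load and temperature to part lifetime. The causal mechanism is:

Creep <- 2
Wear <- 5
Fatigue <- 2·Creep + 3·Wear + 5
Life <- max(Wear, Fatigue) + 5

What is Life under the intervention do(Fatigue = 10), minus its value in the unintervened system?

The intervention breaks the incoming arrows to Fatigue: Fatigue <- 2·Creep + 3·Wear + 5 no longer applies, and Fatigue = 10.
Life = max(Wear, Fatigue) + 5  [with Wear=5, Fatigue=10]  = 15
Without intervention: Fatigue = 2·Creep + 3·Wear + 5  [with Creep=2, Wear=5]  = 24; Life = max(Wear, Fatigue) + 5  [with Wear=5, Fatigue=24]  = 29.
Change = 15 − 29 = -14.

-14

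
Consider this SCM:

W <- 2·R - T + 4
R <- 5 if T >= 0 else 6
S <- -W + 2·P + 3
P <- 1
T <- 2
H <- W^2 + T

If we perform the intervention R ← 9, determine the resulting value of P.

Under do(R=9), the mechanism R <- 5 if T >= 0 else 6 is discarded; R is fixed at 9.
P is not downstream of the intervention, so its value is determined by the original equations.

1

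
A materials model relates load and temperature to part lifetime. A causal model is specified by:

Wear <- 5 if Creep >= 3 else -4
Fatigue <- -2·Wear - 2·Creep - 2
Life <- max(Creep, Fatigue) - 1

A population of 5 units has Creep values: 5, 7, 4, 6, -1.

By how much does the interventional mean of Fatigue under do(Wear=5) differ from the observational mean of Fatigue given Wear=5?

2.6

do(Wear=5) breaks Wear's dependence on Creep. With Wear=5 fixed, Fatigue across the units is -22, -26, -20, -24, -10, mean -20.4.
Observing Wear=5 restricts to units where Wear's equation naturally yields 5: Creep ∈ {5, 7, 4, 6}. In that subpopulation Fatigue = -22, -26, -20, -24, mean -23.
Difference = -20.4 − (-23) = 2.6.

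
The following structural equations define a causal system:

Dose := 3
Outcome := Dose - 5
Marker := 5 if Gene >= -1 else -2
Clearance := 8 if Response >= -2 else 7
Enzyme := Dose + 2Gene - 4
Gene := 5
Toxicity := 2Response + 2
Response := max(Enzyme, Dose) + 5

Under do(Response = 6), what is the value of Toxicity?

14

The intervention breaks the incoming arrows to Response: Response := max(Enzyme, Dose) + 5 no longer applies, and Response = 6.
Toxicity = 2Response + 2  [with Response=6]  = 14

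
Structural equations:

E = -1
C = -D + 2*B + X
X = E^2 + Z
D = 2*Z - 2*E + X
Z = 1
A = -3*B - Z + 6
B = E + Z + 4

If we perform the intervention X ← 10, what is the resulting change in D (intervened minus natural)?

do(X=10) replaces the equation X = E^2 + Z with the constant X = 10.
D = 2*Z - 2*E + X  [with Z=1, E=-1, X=10]  = 14
Without intervention: X = E^2 + Z  [with E=-1, Z=1]  = 2; D = 2*Z - 2*E + X  [with Z=1, E=-1, X=2]  = 6.
Change = 14 − 6 = 8.

8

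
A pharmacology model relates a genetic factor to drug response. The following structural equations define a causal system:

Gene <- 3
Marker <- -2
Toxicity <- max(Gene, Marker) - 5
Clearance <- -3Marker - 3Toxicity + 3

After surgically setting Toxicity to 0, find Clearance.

9

The intervention breaks the incoming arrows to Toxicity: Toxicity <- max(Gene, Marker) - 5 no longer applies, and Toxicity = 0.
Clearance = -3Marker - 3Toxicity + 3  [with Marker=-2, Toxicity=0]  = 9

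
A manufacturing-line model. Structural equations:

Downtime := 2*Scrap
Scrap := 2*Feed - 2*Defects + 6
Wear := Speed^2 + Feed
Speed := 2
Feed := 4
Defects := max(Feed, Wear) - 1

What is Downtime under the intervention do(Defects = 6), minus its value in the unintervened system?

4

Under do(Defects=6), the mechanism Defects := max(Feed, Wear) - 1 is discarded; Defects is fixed at 6.
Scrap = 2*Feed - 2*Defects + 6  [with Feed=4, Defects=6]  = 2
Downtime = 2*Scrap  [with Scrap=2]  = 4
Without intervention: Wear = Speed^2 + Feed  [with Speed=2, Feed=4]  = 8; Defects = max(Feed, Wear) - 1  [with Feed=4, Wear=8]  = 7; Scrap = 2*Feed - 2*Defects + 6  [with Feed=4, Defects=7]  = 0; Downtime = 2*Scrap  [with Scrap=0]  = 0.
Change = 4 − 0 = 4.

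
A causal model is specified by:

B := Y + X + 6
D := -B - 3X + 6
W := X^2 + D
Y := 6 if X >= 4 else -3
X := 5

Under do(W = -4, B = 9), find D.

-18

Under do(W = -4, B = 9), each intervened variable's structural equation is replaced by its fixed value.
D = -B - 3X + 6  [with B=9, X=5]  = -18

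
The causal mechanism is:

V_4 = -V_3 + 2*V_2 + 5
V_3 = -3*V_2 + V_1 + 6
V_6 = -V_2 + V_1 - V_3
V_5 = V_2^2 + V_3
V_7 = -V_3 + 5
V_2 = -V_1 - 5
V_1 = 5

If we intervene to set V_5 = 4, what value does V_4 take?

-56

The intervention breaks the incoming arrows to V_5: V_5 = V_2^2 + V_3 no longer applies, and V_5 = 4.
Since V_4 is not a descendant of the intervened variable, it is unaffected.
V_2 = -V_1 - 5  [with V_1=5]  = -10
V_3 = -3*V_2 + V_1 + 6  [with V_2=-10, V_1=5]  = 41
V_4 = -V_3 + 2*V_2 + 5  [with V_3=41, V_2=-10]  = -56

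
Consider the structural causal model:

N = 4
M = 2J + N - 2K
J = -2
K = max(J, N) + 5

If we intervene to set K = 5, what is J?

Under do(K=5), the mechanism K = max(J, N) + 5 is discarded; K is fixed at 5.
J is not downstream of the intervention, so its value is determined by the original equations.

-2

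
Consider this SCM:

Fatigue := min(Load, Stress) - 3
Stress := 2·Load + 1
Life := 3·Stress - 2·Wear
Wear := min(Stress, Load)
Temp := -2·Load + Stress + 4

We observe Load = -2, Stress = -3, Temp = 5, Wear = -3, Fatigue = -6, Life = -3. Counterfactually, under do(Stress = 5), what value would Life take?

Under do(Stress=5), the mechanism Stress := 2·Load + 1 is discarded; Stress is fixed at 5.
Wear = min(Stress, Load)  [with Stress=5, Load=-2]  = -2
Life = 3·Stress - 2·Wear  [with Stress=5, Wear=-2]  = 19

19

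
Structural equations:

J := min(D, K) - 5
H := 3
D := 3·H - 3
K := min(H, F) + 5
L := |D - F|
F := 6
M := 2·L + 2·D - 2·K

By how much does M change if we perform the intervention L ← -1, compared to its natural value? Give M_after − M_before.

-2

The intervention breaks the incoming arrows to L: L := |D - F| no longer applies, and L = -1.
D = 3·H - 3  [with H=3]  = 6
K = min(H, F) + 5  [with H=3, F=6]  = 8
M = 2·L + 2·D - 2·K  [with L=-1, D=6, K=8]  = -6
Without intervention: D = 3·H - 3  [with H=3]  = 6; L = |D - F|  [with D=6, F=6]  = 0; K = min(H, F) + 5  [with H=3, F=6]  = 8; M = 2·L + 2·D - 2·K  [with L=0, D=6, K=8]  = -4.
Change = -6 − (-4) = -2.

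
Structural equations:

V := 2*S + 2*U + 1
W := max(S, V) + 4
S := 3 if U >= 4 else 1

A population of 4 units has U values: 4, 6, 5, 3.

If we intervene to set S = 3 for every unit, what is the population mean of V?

16

Under do(S=3), S's equation is replaced by S=3 for every unit. Per-unit V: 15, 19, 17, 13. Mean = 16.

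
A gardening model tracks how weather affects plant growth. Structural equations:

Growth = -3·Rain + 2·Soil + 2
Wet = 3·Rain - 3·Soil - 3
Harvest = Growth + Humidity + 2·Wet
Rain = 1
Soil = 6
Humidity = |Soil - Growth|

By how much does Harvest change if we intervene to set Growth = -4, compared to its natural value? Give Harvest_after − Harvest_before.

-10

Under do(Growth=-4), the mechanism Growth = -3·Rain + 2·Soil + 2 is discarded; Growth is fixed at -4.
Wet = 3·Rain - 3·Soil - 3  [with Rain=1, Soil=6]  = -18
Humidity = |Soil - Growth|  [with Soil=6, Growth=-4]  = 10
Harvest = Growth + Humidity + 2·Wet  [with Growth=-4, Humidity=10, Wet=-18]  = -30
Without intervention: Wet = 3·Rain - 3·Soil - 3  [with Rain=1, Soil=6]  = -18; Growth = -3·Rain + 2·Soil + 2  [with Rain=1, Soil=6]  = 11; Humidity = |Soil - Growth|  [with Soil=6, Growth=11]  = 5; Harvest = Growth + Humidity + 2·Wet  [with Growth=11, Humidity=5, Wet=-18]  = -20.
Change = -30 − (-20) = -10.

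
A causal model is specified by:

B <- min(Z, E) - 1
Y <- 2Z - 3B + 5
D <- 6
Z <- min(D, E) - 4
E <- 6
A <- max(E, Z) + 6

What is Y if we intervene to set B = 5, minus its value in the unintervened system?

The intervention breaks the incoming arrows to B: B <- min(Z, E) - 1 no longer applies, and B = 5.
Z = min(D, E) - 4  [with D=6, E=6]  = 2
Y = 2Z - 3B + 5  [with Z=2, B=5]  = -6
Without intervention: Z = min(D, E) - 4  [with D=6, E=6]  = 2; B = min(Z, E) - 1  [with Z=2, E=6]  = 1; Y = 2Z - 3B + 5  [with Z=2, B=1]  = 6.
Change = -6 − 6 = -12.

-12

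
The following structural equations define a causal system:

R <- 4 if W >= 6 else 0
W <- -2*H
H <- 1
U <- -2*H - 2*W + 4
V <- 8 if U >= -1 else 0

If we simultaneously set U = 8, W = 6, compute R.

4

Setting U = 8, W = 6 by intervention discards those variables' equations.
R = 4 if W >= 6 else 0  [with W=6]  = 4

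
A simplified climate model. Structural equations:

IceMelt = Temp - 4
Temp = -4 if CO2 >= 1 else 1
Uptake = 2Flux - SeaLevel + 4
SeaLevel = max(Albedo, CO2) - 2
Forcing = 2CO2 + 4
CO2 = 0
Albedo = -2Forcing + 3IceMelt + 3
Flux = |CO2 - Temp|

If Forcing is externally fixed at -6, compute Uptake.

2

do(Forcing=-6) replaces the equation Forcing = 2CO2 + 4 with the constant Forcing = -6.
Temp = -4 if CO2 >= 1 else 1  [with CO2=0]  = 1
IceMelt = Temp - 4  [with Temp=1]  = -3
Albedo = -2Forcing + 3IceMelt + 3  [with Forcing=-6, IceMelt=-3]  = 6
SeaLevel = max(Albedo, CO2) - 2  [with Albedo=6, CO2=0]  = 4
Flux = |CO2 - Temp|  [with CO2=0, Temp=1]  = 1
Uptake = 2Flux - SeaLevel + 4  [with Flux=1, SeaLevel=4]  = 2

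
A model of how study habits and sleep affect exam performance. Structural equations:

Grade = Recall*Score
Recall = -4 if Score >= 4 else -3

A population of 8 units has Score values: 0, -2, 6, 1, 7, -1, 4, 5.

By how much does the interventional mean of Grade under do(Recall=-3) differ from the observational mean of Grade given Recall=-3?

-9

do(Recall=-3) breaks Recall's dependence on Score. With Recall=-3 fixed, Grade across the units is 0, 6, -18, -3, -21, 3, -12, -15, mean -7.5.
E[Grade|Recall=-3] averages over only the 4 units with Recall=-3 (Score = 0, -2, 1, -1): Grade = 0, 6, -3, 3, mean 1.5.
Difference = -7.5 − 1.5 = -9.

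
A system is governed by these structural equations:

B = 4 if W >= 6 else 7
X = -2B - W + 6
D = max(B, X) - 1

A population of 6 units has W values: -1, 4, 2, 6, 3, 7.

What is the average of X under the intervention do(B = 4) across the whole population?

-5.5

do(B=4) breaks B's dependence on W. With B=4 fixed, X across the units is -1, -6, -4, -8, -5, -9, mean -5.5.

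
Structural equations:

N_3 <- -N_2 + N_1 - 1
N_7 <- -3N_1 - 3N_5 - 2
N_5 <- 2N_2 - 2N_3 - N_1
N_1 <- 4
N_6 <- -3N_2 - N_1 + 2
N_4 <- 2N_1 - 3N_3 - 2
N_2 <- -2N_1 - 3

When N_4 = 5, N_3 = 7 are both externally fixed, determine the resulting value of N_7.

106

The joint intervention fixes N_4 = 5, N_3 = 7, removing each variable's own equation.
N_2 = -2N_1 - 3  [with N_1=4]  = -11
N_5 = 2N_2 - 2N_3 - N_1  [with N_2=-11, N_3=7, N_1=4]  = -40
N_7 = -3N_1 - 3N_5 - 2  [with N_1=4, N_5=-40]  = 106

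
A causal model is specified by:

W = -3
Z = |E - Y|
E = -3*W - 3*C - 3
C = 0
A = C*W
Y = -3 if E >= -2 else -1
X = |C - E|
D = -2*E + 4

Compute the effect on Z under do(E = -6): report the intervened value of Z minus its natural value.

-4

The intervention breaks the incoming arrows to E: E = -3*W - 3*C - 3 no longer applies, and E = -6.
Y = -3 if E >= -2 else -1  [with E=-6]  = -1
Z = |E - Y|  [with E=-6, Y=-1]  = 5
Without intervention: E = -3*W - 3*C - 3  [with W=-3, C=0]  = 6; Y = -3 if E >= -2 else -1  [with E=6]  = -3; Z = |E - Y|  [with E=6, Y=-3]  = 9.
Change = 5 − 9 = -4.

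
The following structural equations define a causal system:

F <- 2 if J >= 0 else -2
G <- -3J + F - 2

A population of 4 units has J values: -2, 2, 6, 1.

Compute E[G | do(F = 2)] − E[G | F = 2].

3.75

Every unit gets F=2 under the intervention. G values become 6, -6, -18, -3; E[G|do(F=2)] = -5.25.
Observing F=2 restricts to units where F's equation naturally yields 2: J ∈ {2, 6, 1}. In that subpopulation G = -6, -18, -3, mean -9.
Difference = -5.25 − (-9) = 3.75.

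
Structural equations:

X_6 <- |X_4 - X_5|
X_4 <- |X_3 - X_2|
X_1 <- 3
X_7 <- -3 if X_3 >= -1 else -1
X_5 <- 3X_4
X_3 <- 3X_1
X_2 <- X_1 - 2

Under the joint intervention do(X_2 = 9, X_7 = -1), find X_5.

Setting X_2 = 9, X_7 = -1 by intervention discards those variables' equations.
X_3 = 3X_1  [with X_1=3]  = 9
X_4 = |X_3 - X_2|  [with X_3=9, X_2=9]  = 0
X_5 = 3X_4  [with X_4=0]  = 0

0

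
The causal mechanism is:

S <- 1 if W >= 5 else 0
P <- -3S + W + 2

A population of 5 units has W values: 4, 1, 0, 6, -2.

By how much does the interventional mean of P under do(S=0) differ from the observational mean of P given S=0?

The intervention sets S=0 in all 5 units regardless of W. Recomputing P per unit gives 6, 3, 2, 8, 0; average 3.8.
E[P|S=0] averages over only the 4 units with S=0 (W = 4, 1, 0, -2): P = 6, 3, 2, 0, mean 2.75.
Difference = 3.8 − 2.75 = 1.05.

1.05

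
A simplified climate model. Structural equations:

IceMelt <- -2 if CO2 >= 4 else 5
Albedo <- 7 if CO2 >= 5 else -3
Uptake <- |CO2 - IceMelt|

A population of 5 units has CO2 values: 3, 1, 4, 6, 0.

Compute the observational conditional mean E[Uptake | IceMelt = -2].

E[Uptake|IceMelt=-2] averages over only the 2 units with IceMelt=-2 (CO2 = 4, 6): Uptake = 6, 8, mean 7.

7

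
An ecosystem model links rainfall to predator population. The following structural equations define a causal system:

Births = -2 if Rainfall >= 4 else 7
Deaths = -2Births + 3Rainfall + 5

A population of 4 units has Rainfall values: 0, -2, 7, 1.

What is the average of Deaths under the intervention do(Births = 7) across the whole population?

-4.5

Under do(Births=7), Births's equation is replaced by Births=7 for every unit. Per-unit Deaths: -9, -15, 12, -6. Mean = -4.5.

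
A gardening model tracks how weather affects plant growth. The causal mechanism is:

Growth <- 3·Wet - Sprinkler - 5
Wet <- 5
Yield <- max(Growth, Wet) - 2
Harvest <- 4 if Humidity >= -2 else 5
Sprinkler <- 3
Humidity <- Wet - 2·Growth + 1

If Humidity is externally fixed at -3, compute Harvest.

Under do(Humidity=-3), the mechanism Humidity <- Wet - 2·Growth + 1 is discarded; Humidity is fixed at -3.
Harvest = 4 if Humidity >= -2 else 5  [with Humidity=-3]  = 5

5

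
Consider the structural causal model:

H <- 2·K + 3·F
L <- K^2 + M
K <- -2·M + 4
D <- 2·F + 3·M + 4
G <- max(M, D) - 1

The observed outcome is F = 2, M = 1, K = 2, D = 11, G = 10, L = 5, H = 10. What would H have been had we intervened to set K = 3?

The intervention breaks the incoming arrows to K: K <- -2·M + 4 no longer applies, and K = 3.
H = 2·K + 3·F  [with K=3, F=2]  = 12

12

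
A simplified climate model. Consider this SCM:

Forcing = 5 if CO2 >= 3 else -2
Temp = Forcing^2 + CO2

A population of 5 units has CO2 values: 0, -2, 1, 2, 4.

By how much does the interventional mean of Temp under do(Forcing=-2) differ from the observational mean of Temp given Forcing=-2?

0.75

Under do(Forcing=-2), Forcing's equation is replaced by Forcing=-2 for every unit. Per-unit Temp: 4, 2, 5, 6, 8. Mean = 5.
E[Temp|Forcing=-2] averages over only the 4 units with Forcing=-2 (CO2 = 0, -2, 1, 2): Temp = 4, 2, 5, 6, mean 4.25.
Difference = 5 − 4.25 = 0.75.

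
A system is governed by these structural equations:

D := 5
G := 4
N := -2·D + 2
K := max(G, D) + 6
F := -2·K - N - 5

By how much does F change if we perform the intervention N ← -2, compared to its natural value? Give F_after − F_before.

-6

do(N=-2) replaces the equation N := -2·D + 2 with the constant N = -2.
K = max(G, D) + 6  [with G=4, D=5]  = 11
F = -2·K - N - 5  [with K=11, N=-2]  = -25
Without intervention: N = -2·D + 2  [with D=5]  = -8; K = max(G, D) + 6  [with G=4, D=5]  = 11; F = -2·K - N - 5  [with K=11, N=-8]  = -19.
Change = -25 − (-19) = -6.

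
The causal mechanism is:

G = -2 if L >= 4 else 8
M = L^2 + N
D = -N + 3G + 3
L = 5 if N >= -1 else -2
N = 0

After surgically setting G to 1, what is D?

do(G=1) replaces the equation G = -2 if L >= 4 else 8 with the constant G = 1.
D = -N + 3G + 3  [with N=0, G=1]  = 6

6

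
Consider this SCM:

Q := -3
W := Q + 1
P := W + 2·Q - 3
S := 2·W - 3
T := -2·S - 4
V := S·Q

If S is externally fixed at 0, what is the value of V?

0

Under do(S=0), the mechanism S := 2·W - 3 is discarded; S is fixed at 0.
V = S·Q  [with S=0, Q=-3]  = 0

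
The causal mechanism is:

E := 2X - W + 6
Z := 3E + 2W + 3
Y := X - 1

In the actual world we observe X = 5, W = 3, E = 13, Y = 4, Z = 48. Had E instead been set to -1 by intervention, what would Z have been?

6

do(E=-1) replaces the equation E := 2X - W + 6 with the constant E = -1.
Z = 3E + 2W + 3  [with E=-1, W=3]  = 6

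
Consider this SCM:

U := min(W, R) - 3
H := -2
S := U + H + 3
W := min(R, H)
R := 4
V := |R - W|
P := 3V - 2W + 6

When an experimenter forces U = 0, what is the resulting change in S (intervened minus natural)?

The intervention breaks the incoming arrows to U: U := min(W, R) - 3 no longer applies, and U = 0.
S = U + H + 3  [with U=0, H=-2]  = 1
Without intervention: W = min(R, H)  [with R=4, H=-2]  = -2; U = min(W, R) - 3  [with W=-2, R=4]  = -5; S = U + H + 3  [with U=-5, H=-2]  = -4.
Change = 1 − (-4) = 5.

5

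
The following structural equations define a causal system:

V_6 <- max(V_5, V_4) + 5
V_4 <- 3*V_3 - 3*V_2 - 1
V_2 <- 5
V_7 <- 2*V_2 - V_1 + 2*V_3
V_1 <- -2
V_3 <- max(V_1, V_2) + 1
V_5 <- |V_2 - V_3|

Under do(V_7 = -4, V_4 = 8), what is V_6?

13

Setting V_7 = -4, V_4 = 8 by intervention discards those variables' equations.
V_3 = max(V_1, V_2) + 1  [with V_1=-2, V_2=5]  = 6
V_5 = |V_2 - V_3|  [with V_2=5, V_3=6]  = 1
V_6 = max(V_5, V_4) + 5  [with V_5=1, V_4=8]  = 13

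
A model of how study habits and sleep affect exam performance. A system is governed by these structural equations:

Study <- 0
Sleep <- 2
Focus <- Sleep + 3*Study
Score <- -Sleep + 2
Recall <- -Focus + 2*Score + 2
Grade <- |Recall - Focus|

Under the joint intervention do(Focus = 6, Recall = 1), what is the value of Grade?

Setting Focus = 6, Recall = 1 by intervention discards those variables' equations.
Grade = |Recall - Focus|  [with Recall=1, Focus=6]  = 5

5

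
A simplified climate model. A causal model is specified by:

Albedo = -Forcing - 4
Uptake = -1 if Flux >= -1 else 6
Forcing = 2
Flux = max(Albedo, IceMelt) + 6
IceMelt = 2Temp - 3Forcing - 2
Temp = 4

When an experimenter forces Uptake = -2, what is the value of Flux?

6

do(Uptake=-2) replaces the equation Uptake = -1 if Flux >= -1 else 6 with the constant Uptake = -2.
Since Flux is not a descendant of the intervened variable, it is unaffected.
IceMelt = 2Temp - 3Forcing - 2  [with Temp=4, Forcing=2]  = 0
Albedo = -Forcing - 4  [with Forcing=2]  = -6
Flux = max(Albedo, IceMelt) + 6  [with Albedo=-6, IceMelt=0]  = 6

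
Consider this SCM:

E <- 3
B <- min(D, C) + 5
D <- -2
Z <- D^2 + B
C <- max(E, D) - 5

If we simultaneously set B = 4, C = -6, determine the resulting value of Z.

The joint intervention fixes B = 4, C = -6, removing each variable's own equation.
Z = D^2 + B  [with D=-2, B=4]  = 8

8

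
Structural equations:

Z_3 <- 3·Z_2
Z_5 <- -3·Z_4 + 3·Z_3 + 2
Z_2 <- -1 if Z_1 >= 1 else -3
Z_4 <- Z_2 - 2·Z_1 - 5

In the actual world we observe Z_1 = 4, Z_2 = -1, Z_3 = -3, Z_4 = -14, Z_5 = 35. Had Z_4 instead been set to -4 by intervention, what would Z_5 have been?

5

Intervening sets Z_4 = -4 and removes its equation (Z_4 <- Z_2 - 2·Z_1 - 5).
Z_2 = -1 if Z_1 >= 1 else -3  [with Z_1=4]  = -1
Z_3 = 3·Z_2  [with Z_2=-1]  = -3
Z_5 = -3·Z_4 + 3·Z_3 + 2  [with Z_4=-4, Z_3=-3]  = 5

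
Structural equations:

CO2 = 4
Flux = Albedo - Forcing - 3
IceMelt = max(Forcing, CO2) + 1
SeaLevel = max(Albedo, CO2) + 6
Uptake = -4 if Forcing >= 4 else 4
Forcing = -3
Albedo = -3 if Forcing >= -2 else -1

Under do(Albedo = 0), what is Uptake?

4

The intervention breaks the incoming arrows to Albedo: Albedo = -3 if Forcing >= -2 else -1 no longer applies, and Albedo = 0.
No directed path runs from Albedo to Uptake, so Uptake keeps its natural value.
Uptake = -4 if Forcing >= 4 else 4  [with Forcing=-3]  = 4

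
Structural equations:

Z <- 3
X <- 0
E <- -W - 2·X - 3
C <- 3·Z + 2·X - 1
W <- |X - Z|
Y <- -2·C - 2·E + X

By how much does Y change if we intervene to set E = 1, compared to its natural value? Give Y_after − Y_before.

-14

The intervention breaks the incoming arrows to E: E <- -W - 2·X - 3 no longer applies, and E = 1.
C = 3·Z + 2·X - 1  [with Z=3, X=0]  = 8
Y = -2·C - 2·E + X  [with C=8, E=1, X=0]  = -18
Without intervention: W = |X - Z|  [with X=0, Z=3]  = 3; C = 3·Z + 2·X - 1  [with Z=3, X=0]  = 8; E = -W - 2·X - 3  [with W=3, X=0]  = -6; Y = -2·C - 2·E + X  [with C=8, E=-6, X=0]  = -4.
Change = -18 − (-4) = -14.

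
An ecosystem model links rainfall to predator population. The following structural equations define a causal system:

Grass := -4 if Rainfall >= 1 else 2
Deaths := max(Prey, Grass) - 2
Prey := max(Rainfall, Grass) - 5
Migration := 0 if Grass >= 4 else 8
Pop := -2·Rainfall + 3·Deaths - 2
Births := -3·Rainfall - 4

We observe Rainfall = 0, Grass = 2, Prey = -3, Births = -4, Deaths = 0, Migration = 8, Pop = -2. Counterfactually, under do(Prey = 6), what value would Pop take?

The intervention breaks the incoming arrows to Prey: Prey := max(Rainfall, Grass) - 5 no longer applies, and Prey = 6.
Grass = -4 if Rainfall >= 1 else 2  [with Rainfall=0]  = 2
Deaths = max(Prey, Grass) - 2  [with Prey=6, Grass=2]  = 4
Pop = -2·Rainfall + 3·Deaths - 2  [with Rainfall=0, Deaths=4]  = 10

10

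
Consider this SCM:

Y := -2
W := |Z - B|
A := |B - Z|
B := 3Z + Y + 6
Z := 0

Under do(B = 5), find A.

The intervention breaks the incoming arrows to B: B := 3Z + Y + 6 no longer applies, and B = 5.
A = |B - Z|  [with B=5, Z=0]  = 5

5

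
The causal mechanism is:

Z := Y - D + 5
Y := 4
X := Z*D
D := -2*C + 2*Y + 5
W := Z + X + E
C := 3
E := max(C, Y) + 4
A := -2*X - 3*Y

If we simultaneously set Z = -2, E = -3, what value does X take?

-14

The joint intervention fixes Z = -2, E = -3, removing each variable's own equation.
D = -2*C + 2*Y + 5  [with C=3, Y=4]  = 7
X = Z*D  [with Z=-2, D=7]  = -14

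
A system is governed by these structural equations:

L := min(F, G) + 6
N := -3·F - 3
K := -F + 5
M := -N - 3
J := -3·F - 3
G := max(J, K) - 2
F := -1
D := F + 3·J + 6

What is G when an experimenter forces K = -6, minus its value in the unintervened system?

-6

Under do(K=-6), the mechanism K := -F + 5 is discarded; K is fixed at -6.
J = -3·F - 3  [with F=-1]  = 0
G = max(J, K) - 2  [with J=0, K=-6]  = -2
Without intervention: J = -3·F - 3  [with F=-1]  = 0; K = -F + 5  [with F=-1]  = 6; G = max(J, K) - 2  [with J=0, K=6]  = 4.
Change = -2 − 4 = -6.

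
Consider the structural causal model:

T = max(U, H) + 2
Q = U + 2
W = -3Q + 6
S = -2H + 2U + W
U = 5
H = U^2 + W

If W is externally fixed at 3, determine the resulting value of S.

The intervention breaks the incoming arrows to W: W = -3Q + 6 no longer applies, and W = 3.
H = U^2 + W  [with U=5, W=3]  = 28
S = -2H + 2U + W  [with H=28, U=5, W=3]  = -43

-43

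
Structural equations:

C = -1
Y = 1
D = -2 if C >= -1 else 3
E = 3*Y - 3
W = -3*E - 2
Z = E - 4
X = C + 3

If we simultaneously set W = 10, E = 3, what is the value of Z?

-1

Setting W = 10, E = 3 by intervention discards those variables' equations.
Z = E - 4  [with E=3]  = -1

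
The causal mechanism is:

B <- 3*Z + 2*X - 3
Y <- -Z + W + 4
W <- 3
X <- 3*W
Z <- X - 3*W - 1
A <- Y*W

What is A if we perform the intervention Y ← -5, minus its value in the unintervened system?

Intervening sets Y = -5 and removes its equation (Y <- -Z + W + 4).
A = Y*W  [with Y=-5, W=3]  = -15
Without intervention: X = 3*W  [with W=3]  = 9; Z = X - 3*W - 1  [with X=9, W=3]  = -1; Y = -Z + W + 4  [with Z=-1, W=3]  = 8; A = Y*W  [with Y=8, W=3]  = 24.
Change = -15 − 24 = -39.

-39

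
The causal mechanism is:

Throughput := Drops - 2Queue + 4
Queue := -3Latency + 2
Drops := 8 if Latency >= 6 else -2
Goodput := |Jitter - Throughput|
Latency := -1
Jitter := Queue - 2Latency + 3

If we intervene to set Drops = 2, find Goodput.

The intervention breaks the incoming arrows to Drops: Drops := 8 if Latency >= 6 else -2 no longer applies, and Drops = 2.
Queue = -3Latency + 2  [with Latency=-1]  = 5
Jitter = Queue - 2Latency + 3  [with Queue=5, Latency=-1]  = 10
Throughput = Drops - 2Queue + 4  [with Drops=2, Queue=5]  = -4
Goodput = |Jitter - Throughput|  [with Jitter=10, Throughput=-4]  = 14

14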